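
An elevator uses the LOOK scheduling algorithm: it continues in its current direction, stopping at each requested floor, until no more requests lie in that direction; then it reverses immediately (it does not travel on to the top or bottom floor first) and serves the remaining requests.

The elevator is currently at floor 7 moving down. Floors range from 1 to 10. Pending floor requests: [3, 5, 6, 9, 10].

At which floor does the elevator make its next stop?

Current floor: 7, direction: down
Requests above: [9, 10]
Requests below: [3, 5, 6]
Moving down and requests lie below → nearest below is max([3, 5, 6]) = 6

Answer: 6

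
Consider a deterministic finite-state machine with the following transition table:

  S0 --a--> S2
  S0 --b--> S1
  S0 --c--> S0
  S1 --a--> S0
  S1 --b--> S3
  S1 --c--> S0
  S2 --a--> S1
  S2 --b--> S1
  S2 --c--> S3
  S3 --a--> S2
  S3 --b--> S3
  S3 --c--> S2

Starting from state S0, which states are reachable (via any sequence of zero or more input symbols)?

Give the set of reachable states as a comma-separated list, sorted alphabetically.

Answer: S0, S1, S2, S3

Derivation:
BFS from S0:
  visit S0: S0--a-->S2 (new), S0--b-->S1 (new), S0--c-->S0 (seen)
  visit S2: S2--a-->S1 (seen), S2--b-->S1 (seen), S2--c-->S3 (new)
  visit S1: S1--a-->S0 (seen), S1--b-->S3 (seen), S1--c-->S0 (seen)
  visit S3: S3--a-->S2 (seen), S3--b-->S3 (seen), S3--c-->S2 (seen)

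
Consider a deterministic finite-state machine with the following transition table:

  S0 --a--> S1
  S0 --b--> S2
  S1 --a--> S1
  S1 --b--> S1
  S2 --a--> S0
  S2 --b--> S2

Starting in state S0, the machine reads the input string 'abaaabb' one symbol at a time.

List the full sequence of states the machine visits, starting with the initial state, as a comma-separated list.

Start: S0
  read 'a': S0 --a--> S1
  read 'b': S1 --b--> S1
  read 'a': S1 --a--> S1
  read 'a': S1 --a--> S1
  read 'a': S1 --a--> S1
  read 'b': S1 --b--> S1
  read 'b': S1 --b--> S1

Answer: S0, S1, S1, S1, S1, S1, S1, S1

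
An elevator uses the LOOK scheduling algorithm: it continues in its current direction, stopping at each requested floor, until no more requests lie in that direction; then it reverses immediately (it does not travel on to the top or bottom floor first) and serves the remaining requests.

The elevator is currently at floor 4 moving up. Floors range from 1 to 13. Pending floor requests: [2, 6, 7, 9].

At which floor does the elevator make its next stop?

Answer: 6

Derivation:
Current floor: 4, direction: up
Requests above: [6, 7, 9]
Requests below: [2]
Moving up and requests lie above → nearest above is min([6, 7, 9]) = 6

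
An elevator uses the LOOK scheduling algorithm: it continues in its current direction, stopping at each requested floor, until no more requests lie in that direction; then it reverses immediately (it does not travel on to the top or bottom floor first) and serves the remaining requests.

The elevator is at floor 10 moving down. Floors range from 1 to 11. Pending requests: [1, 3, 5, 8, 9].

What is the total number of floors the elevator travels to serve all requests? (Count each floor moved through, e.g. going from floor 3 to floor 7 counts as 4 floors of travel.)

Start at floor 10 moving down, LOOK stop order: [9, 8, 5, 3, 1]
  10 → 9: |9-10| = 1, total = 1
  9 → 8: |8-9| = 1, total = 2
  8 → 5: |5-8| = 3, total = 5
  5 → 3: |3-5| = 2, total = 7
  3 → 1: |1-3| = 2, total = 9

Answer: 9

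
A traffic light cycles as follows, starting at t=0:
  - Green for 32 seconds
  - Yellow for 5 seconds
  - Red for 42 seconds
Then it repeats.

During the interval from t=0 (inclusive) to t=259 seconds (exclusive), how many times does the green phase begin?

Answer: 4

Derivation:
Cycle = 32+5+42 = 79s
green phase starts at t = k*79 + 0 for k=0,1,2,...
Need k*79+0 < 259 → k < 3.278
k ∈ {0, ..., 3} → 4 starts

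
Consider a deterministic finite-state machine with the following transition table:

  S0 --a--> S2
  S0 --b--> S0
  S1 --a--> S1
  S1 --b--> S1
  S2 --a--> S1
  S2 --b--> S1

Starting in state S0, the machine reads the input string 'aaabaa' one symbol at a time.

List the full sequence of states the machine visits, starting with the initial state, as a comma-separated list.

Answer: S0, S2, S1, S1, S1, S1, S1

Derivation:
Start: S0
  read 'a': S0 --a--> S2
  read 'a': S2 --a--> S1
  read 'a': S1 --a--> S1
  read 'b': S1 --b--> S1
  read 'a': S1 --a--> S1
  read 'a': S1 --a--> S1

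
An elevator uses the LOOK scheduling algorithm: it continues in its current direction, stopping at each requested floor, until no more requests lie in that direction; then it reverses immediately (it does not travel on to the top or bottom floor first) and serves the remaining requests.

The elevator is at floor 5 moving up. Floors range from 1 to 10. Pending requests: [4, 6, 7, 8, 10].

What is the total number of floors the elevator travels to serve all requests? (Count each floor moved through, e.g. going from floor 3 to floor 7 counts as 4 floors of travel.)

Answer: 11

Derivation:
Start at floor 5 moving up, LOOK stop order: [6, 7, 8, 10, 4]
  5 → 6: |6-5| = 1, total = 1
  6 → 7: |7-6| = 1, total = 2
  7 → 8: |8-7| = 1, total = 3
  8 → 10: |10-8| = 2, total = 5
  10 → 4: |4-10| = 6, total = 11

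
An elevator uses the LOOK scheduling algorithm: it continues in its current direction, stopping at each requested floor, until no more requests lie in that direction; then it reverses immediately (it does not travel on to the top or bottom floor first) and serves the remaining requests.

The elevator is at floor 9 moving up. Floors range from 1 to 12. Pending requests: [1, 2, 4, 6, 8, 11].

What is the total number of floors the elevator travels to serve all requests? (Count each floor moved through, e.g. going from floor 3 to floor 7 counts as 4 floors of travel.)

Start at floor 9 moving up, LOOK stop order: [11, 8, 6, 4, 2, 1]
  9 → 11: |11-9| = 2, total = 2
  11 → 8: |8-11| = 3, total = 5
  8 → 6: |6-8| = 2, total = 7
  6 → 4: |4-6| = 2, total = 9
  4 → 2: |2-4| = 2, total = 11
  2 → 1: |1-2| = 1, total = 12

Answer: 12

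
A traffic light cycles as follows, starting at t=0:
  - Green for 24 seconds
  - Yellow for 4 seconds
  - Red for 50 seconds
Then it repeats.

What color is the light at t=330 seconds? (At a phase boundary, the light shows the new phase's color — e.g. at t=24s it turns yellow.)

Answer: green

Derivation:
Cycle length = 24 + 4 + 50 = 78s
t = 330, phase_t = 330 mod 78 = 18
18 < 24 (green end) → GREEN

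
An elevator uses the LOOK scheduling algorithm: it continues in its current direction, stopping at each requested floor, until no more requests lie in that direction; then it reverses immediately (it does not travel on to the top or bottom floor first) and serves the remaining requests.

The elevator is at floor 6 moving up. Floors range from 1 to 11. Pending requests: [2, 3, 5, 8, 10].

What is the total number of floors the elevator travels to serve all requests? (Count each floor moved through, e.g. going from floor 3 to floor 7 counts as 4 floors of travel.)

Start at floor 6 moving up, LOOK stop order: [8, 10, 5, 3, 2]
  6 → 8: |8-6| = 2, total = 2
  8 → 10: |10-8| = 2, total = 4
  10 → 5: |5-10| = 5, total = 9
  5 → 3: |3-5| = 2, total = 11
  3 → 2: |2-3| = 1, total = 12

Answer: 12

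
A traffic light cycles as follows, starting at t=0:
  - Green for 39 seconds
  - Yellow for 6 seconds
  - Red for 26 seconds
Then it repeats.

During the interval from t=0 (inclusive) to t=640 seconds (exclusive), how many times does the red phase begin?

Answer: 9

Derivation:
Cycle = 39+6+26 = 71s
red phase starts at t = k*71 + 45 for k=0,1,2,...
Need k*71+45 < 640 → k < 8.380
k ∈ {0, ..., 8} → 9 starts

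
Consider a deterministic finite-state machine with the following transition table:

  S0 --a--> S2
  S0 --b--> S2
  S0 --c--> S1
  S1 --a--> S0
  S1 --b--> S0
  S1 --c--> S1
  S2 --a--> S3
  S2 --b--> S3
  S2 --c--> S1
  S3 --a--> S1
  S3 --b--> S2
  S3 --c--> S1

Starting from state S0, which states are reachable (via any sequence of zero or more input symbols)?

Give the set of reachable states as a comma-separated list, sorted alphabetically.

BFS from S0:
  visit S0: S0--a-->S2 (new), S0--b-->S2 (seen), S0--c-->S1 (new)
  visit S2: S2--a-->S3 (new), S2--b-->S3 (seen), S2--c-->S1 (seen)
  visit S1: S1--a-->S0 (seen), S1--b-->S0 (seen), S1--c-->S1 (seen)
  visit S3: S3--a-->S1 (seen), S3--b-->S2 (seen), S3--c-->S1 (seen)

Answer: S0, S1, S2, S3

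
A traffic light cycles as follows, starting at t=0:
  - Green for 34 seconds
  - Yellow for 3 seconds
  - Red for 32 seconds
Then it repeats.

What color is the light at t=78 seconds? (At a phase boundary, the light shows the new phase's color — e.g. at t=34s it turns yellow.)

Cycle length = 34 + 3 + 32 = 69s
t = 78, phase_t = 78 mod 69 = 9
9 < 34 (green end) → GREEN

Answer: green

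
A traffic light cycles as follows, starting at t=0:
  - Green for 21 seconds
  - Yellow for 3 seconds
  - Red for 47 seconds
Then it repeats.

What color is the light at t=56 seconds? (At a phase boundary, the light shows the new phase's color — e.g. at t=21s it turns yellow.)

Answer: red

Derivation:
Cycle length = 21 + 3 + 47 = 71s
t = 56, phase_t = 56 mod 71 = 56
56 >= 24 → RED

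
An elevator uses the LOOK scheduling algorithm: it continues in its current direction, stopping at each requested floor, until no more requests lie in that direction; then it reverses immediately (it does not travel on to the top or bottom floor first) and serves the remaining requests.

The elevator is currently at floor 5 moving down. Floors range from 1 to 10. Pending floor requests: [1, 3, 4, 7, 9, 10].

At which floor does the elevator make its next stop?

Answer: 4

Derivation:
Current floor: 5, direction: down
Requests above: [7, 9, 10]
Requests below: [1, 3, 4]
Moving down and requests lie below → nearest below is max([1, 3, 4]) = 4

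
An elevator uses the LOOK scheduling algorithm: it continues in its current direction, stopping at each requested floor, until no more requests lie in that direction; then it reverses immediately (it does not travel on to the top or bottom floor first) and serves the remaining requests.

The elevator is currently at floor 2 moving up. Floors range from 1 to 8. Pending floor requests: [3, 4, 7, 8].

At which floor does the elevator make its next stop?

Current floor: 2, direction: up
Requests above: [3, 4, 7, 8]
Requests below: []
Moving up and requests lie above → nearest above is min([3, 4, 7, 8]) = 3

Answer: 3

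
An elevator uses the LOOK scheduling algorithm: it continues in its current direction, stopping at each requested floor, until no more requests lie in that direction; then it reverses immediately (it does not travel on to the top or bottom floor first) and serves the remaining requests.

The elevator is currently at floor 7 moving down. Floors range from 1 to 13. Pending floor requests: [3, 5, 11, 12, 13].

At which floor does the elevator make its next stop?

Current floor: 7, direction: down
Requests above: [11, 12, 13]
Requests below: [3, 5]
Moving down and requests lie below → nearest below is max([3, 5]) = 5

Answer: 5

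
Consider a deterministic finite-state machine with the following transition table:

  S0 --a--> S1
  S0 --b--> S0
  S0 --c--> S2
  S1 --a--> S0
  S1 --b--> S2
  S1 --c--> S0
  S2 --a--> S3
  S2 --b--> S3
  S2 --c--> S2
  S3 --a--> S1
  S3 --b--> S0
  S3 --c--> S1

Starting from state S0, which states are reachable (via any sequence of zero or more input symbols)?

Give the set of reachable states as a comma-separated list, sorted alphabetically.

BFS from S0:
  visit S0: S0--a-->S1 (new), S0--b-->S0 (seen), S0--c-->S2 (new)
  visit S1: S1--a-->S0 (seen), S1--b-->S2 (seen), S1--c-->S0 (seen)
  visit S2: S2--a-->S3 (new), S2--b-->S3 (seen), S2--c-->S2 (seen)
  visit S3: S3--a-->S1 (seen), S3--b-->S0 (seen), S3--c-->S1 (seen)

Answer: S0, S1, S2, S3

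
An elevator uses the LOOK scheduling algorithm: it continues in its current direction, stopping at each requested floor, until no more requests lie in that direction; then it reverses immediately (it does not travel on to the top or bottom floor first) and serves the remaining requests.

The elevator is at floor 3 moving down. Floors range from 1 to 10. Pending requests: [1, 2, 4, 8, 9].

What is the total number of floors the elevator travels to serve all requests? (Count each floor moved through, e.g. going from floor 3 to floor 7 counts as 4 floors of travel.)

Start at floor 3 moving down, LOOK stop order: [2, 1, 4, 8, 9]
  3 → 2: |2-3| = 1, total = 1
  2 → 1: |1-2| = 1, total = 2
  1 → 4: |4-1| = 3, total = 5
  4 → 8: |8-4| = 4, total = 9
  8 → 9: |9-8| = 1, total = 10

Answer: 10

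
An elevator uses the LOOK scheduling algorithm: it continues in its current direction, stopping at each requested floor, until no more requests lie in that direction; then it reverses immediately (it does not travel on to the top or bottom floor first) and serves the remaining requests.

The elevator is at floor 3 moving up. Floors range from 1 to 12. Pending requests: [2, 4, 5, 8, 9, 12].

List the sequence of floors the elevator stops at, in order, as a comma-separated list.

Current: 3, moving UP
Serve above first (ascending): [4, 5, 8, 9, 12]
Then reverse, serve below (descending): [2]

Answer: 4, 5, 8, 9, 12, 2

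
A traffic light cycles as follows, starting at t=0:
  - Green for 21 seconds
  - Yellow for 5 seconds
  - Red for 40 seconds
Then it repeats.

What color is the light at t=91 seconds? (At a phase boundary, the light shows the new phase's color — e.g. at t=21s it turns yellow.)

Cycle length = 21 + 5 + 40 = 66s
t = 91, phase_t = 91 mod 66 = 25
21 <= 25 < 26 (yellow end) → YELLOW

Answer: yellow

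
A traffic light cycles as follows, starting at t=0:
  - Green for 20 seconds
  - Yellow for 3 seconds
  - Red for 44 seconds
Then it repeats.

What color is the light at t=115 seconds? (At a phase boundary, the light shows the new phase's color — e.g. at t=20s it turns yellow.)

Answer: red

Derivation:
Cycle length = 20 + 3 + 44 = 67s
t = 115, phase_t = 115 mod 67 = 48
48 >= 23 → RED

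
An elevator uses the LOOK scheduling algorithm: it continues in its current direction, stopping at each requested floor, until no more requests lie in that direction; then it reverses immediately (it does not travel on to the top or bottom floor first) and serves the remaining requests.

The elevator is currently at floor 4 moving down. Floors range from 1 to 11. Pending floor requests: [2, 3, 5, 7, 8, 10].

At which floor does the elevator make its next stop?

Current floor: 4, direction: down
Requests above: [5, 7, 8, 10]
Requests below: [2, 3]
Moving down and requests lie below → nearest below is max([2, 3]) = 3

Answer: 3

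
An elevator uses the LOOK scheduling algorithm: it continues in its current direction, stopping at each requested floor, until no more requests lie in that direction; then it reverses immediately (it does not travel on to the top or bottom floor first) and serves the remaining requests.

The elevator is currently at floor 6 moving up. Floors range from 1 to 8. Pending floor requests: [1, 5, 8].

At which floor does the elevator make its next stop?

Answer: 8

Derivation:
Current floor: 6, direction: up
Requests above: [8]
Requests below: [1, 5]
Moving up and requests lie above → nearest above is min([8]) = 8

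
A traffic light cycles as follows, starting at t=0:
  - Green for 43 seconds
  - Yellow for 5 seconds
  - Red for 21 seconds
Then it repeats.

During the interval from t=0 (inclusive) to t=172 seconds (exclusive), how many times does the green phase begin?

Cycle = 43+5+21 = 69s
green phase starts at t = k*69 + 0 for k=0,1,2,...
Need k*69+0 < 172 → k < 2.493
k ∈ {0, ..., 2} → 3 starts

Answer: 3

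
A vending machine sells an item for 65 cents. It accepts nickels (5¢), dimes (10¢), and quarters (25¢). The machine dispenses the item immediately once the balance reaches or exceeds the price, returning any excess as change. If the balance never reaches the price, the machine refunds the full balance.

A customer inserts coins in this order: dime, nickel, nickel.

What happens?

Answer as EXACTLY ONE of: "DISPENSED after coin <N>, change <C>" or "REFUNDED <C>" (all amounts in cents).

Answer: REFUNDED 20

Derivation:
Price: 65¢
Coin 1 (dime, 10¢): balance = 10¢
Coin 2 (nickel, 5¢): balance = 15¢
Coin 3 (nickel, 5¢): balance = 20¢
All coins inserted, balance 20¢ < price 65¢ → REFUND 20¢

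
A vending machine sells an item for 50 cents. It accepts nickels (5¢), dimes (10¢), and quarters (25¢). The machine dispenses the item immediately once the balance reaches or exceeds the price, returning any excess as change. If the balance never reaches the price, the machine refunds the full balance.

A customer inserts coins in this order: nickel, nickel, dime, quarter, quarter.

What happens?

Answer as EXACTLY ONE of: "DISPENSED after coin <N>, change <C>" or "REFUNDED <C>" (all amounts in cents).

Answer: DISPENSED after coin 5, change 20

Derivation:
Price: 50¢
Coin 1 (nickel, 5¢): balance = 5¢
Coin 2 (nickel, 5¢): balance = 10¢
Coin 3 (dime, 10¢): balance = 20¢
Coin 4 (quarter, 25¢): balance = 45¢
Coin 5 (quarter, 25¢): balance = 70¢
  → balance >= price → DISPENSE, change = 70 - 50 = 20¢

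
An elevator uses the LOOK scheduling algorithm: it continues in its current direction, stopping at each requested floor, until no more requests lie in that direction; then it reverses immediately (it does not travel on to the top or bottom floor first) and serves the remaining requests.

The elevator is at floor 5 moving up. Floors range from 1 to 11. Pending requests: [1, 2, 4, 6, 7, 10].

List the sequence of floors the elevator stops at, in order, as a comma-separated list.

Answer: 6, 7, 10, 4, 2, 1

Derivation:
Current: 5, moving UP
Serve above first (ascending): [6, 7, 10]
Then reverse, serve below (descending): [4, 2, 1]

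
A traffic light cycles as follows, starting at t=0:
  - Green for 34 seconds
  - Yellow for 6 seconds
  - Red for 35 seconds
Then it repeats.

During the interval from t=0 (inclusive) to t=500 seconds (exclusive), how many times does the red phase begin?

Answer: 7

Derivation:
Cycle = 34+6+35 = 75s
red phase starts at t = k*75 + 40 for k=0,1,2,...
Need k*75+40 < 500 → k < 6.133
k ∈ {0, ..., 6} → 7 starts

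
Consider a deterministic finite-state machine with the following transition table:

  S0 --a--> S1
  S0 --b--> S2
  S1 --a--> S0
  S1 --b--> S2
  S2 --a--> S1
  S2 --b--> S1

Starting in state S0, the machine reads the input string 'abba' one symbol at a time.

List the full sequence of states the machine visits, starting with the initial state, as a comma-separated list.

Start: S0
  read 'a': S0 --a--> S1
  read 'b': S1 --b--> S2
  read 'b': S2 --b--> S1
  read 'a': S1 --a--> S0

Answer: S0, S1, S2, S1, S0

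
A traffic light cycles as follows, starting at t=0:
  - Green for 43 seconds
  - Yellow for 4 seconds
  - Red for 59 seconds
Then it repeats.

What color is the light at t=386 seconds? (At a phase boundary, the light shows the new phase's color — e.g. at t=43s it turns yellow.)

Cycle length = 43 + 4 + 59 = 106s
t = 386, phase_t = 386 mod 106 = 68
68 >= 47 → RED

Answer: red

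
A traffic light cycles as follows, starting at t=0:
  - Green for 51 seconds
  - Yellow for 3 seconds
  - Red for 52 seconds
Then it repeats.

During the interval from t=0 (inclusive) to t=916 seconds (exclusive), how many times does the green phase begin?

Cycle = 51+3+52 = 106s
green phase starts at t = k*106 + 0 for k=0,1,2,...
Need k*106+0 < 916 → k < 8.642
k ∈ {0, ..., 8} → 9 starts

Answer: 9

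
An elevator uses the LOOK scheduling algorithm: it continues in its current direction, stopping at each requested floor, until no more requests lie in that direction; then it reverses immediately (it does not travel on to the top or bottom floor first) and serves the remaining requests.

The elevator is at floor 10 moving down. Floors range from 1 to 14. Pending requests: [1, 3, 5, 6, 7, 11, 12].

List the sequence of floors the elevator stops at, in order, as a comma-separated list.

Current: 10, moving DOWN
Serve below first (descending): [7, 6, 5, 3, 1]
Then reverse, serve above (ascending): [11, 12]

Answer: 7, 6, 5, 3, 1, 11, 12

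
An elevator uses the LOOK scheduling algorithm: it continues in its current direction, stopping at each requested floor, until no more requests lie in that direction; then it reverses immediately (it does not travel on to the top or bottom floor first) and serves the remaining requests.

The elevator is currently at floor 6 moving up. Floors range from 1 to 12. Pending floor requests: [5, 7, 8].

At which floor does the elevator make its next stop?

Answer: 7

Derivation:
Current floor: 6, direction: up
Requests above: [7, 8]
Requests below: [5]
Moving up and requests lie above → nearest above is min([7, 8]) = 7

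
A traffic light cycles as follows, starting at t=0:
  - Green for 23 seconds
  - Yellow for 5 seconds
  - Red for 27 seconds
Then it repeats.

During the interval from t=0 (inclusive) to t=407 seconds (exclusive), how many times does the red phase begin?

Cycle = 23+5+27 = 55s
red phase starts at t = k*55 + 28 for k=0,1,2,...
Need k*55+28 < 407 → k < 6.891
k ∈ {0, ..., 6} → 7 starts

Answer: 7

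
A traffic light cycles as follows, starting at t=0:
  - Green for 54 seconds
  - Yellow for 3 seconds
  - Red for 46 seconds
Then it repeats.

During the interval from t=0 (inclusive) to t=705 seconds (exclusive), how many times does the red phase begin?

Cycle = 54+3+46 = 103s
red phase starts at t = k*103 + 57 for k=0,1,2,...
Need k*103+57 < 705 → k < 6.291
k ∈ {0, ..., 6} → 7 starts

Answer: 7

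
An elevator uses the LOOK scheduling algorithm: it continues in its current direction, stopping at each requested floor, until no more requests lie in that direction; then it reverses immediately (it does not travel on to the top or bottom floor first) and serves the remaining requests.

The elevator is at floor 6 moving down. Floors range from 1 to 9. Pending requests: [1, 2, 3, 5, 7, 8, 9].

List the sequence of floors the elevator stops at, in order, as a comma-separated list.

Current: 6, moving DOWN
Serve below first (descending): [5, 3, 2, 1]
Then reverse, serve above (ascending): [7, 8, 9]

Answer: 5, 3, 2, 1, 7, 8, 9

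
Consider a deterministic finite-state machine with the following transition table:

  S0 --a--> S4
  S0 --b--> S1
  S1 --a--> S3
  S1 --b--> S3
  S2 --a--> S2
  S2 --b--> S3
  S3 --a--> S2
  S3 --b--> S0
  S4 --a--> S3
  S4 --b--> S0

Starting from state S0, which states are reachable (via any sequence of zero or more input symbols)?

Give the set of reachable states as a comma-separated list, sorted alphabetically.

Answer: S0, S1, S2, S3, S4

Derivation:
BFS from S0:
  visit S0: S0--a-->S4 (new), S0--b-->S1 (new)
  visit S4: S4--a-->S3 (new), S4--b-->S0 (seen)
  visit S1: S1--a-->S3 (seen), S1--b-->S3 (seen)
  visit S3: S3--a-->S2 (new), S3--b-->S0 (seen)
  visit S2: S2--a-->S2 (seen), S2--b-->S3 (seen)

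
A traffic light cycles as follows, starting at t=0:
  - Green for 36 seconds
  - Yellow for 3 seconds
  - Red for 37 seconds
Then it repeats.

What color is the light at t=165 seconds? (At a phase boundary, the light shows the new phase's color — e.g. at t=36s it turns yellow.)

Cycle length = 36 + 3 + 37 = 76s
t = 165, phase_t = 165 mod 76 = 13
13 < 36 (green end) → GREEN

Answer: green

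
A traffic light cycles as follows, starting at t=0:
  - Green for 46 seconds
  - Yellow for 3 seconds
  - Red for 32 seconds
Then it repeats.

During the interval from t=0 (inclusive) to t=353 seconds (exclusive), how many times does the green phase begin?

Answer: 5

Derivation:
Cycle = 46+3+32 = 81s
green phase starts at t = k*81 + 0 for k=0,1,2,...
Need k*81+0 < 353 → k < 4.358
k ∈ {0, ..., 4} → 5 starts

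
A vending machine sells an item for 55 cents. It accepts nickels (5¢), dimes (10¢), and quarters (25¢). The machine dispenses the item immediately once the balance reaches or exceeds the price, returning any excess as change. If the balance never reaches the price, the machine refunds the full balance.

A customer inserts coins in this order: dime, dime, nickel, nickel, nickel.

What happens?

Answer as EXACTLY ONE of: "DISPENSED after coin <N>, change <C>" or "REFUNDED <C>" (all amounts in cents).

Answer: REFUNDED 35

Derivation:
Price: 55¢
Coin 1 (dime, 10¢): balance = 10¢
Coin 2 (dime, 10¢): balance = 20¢
Coin 3 (nickel, 5¢): balance = 25¢
Coin 4 (nickel, 5¢): balance = 30¢
Coin 5 (nickel, 5¢): balance = 35¢
All coins inserted, balance 35¢ < price 55¢ → REFUND 35¢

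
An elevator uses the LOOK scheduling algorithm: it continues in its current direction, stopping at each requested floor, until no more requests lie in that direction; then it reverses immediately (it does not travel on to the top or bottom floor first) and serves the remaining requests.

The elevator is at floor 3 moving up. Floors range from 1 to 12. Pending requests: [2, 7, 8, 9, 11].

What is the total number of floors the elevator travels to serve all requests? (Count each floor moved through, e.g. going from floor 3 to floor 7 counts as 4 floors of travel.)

Answer: 17

Derivation:
Start at floor 3 moving up, LOOK stop order: [7, 8, 9, 11, 2]
  3 → 7: |7-3| = 4, total = 4
  7 → 8: |8-7| = 1, total = 5
  8 → 9: |9-8| = 1, total = 6
  9 → 11: |11-9| = 2, total = 8
  11 → 2: |2-11| = 9, total = 17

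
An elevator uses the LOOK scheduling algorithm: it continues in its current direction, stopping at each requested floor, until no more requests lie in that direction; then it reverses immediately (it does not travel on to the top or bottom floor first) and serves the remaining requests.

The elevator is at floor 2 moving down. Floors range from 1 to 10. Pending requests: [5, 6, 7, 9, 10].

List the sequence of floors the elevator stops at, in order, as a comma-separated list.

Current: 2, moving DOWN
Serve below first (descending): []
Then reverse, serve above (ascending): [5, 6, 7, 9, 10]

Answer: 5, 6, 7, 9, 10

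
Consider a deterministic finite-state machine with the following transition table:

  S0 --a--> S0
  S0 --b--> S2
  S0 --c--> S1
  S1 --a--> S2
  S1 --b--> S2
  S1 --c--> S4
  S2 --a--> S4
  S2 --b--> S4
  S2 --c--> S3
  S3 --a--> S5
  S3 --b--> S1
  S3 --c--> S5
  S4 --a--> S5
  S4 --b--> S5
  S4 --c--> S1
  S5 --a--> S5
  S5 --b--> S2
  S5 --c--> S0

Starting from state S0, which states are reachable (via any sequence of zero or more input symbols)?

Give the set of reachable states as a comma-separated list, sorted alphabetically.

BFS from S0:
  visit S0: S0--a-->S0 (seen), S0--b-->S2 (new), S0--c-->S1 (new)
  visit S2: S2--a-->S4 (new), S2--b-->S4 (seen), S2--c-->S3 (new)
  visit S1: S1--a-->S2 (seen), S1--b-->S2 (seen), S1--c-->S4 (seen)
  visit S4: S4--a-->S5 (new), S4--b-->S5 (seen), S4--c-->S1 (seen)
  visit S3: S3--a-->S5 (seen), S3--b-->S1 (seen), S3--c-->S5 (seen)
  visit S5: S5--a-->S5 (seen), S5--b-->S2 (seen), S5--c-->S0 (seen)

Answer: S0, S1, S2, S3, S4, S5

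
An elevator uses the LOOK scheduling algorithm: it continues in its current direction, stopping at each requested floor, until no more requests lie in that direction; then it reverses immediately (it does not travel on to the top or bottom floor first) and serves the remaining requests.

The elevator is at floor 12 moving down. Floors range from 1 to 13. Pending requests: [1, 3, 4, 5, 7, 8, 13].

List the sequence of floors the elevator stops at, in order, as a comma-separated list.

Current: 12, moving DOWN
Serve below first (descending): [8, 7, 5, 4, 3, 1]
Then reverse, serve above (ascending): [13]

Answer: 8, 7, 5, 4, 3, 1, 13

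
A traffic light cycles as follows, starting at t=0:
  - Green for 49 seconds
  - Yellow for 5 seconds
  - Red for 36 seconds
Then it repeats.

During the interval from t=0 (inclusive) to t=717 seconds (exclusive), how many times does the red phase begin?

Cycle = 49+5+36 = 90s
red phase starts at t = k*90 + 54 for k=0,1,2,...
Need k*90+54 < 717 → k < 7.367
k ∈ {0, ..., 7} → 8 starts

Answer: 8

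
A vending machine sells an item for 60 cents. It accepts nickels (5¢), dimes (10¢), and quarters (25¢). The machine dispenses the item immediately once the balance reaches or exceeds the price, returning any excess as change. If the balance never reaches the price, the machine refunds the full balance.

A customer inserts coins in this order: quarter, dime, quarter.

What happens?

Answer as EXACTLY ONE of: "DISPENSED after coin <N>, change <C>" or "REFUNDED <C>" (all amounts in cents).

Answer: DISPENSED after coin 3, change 0

Derivation:
Price: 60¢
Coin 1 (quarter, 25¢): balance = 25¢
Coin 2 (dime, 10¢): balance = 35¢
Coin 3 (quarter, 25¢): balance = 60¢
  → balance >= price → DISPENSE, change = 60 - 60 = 0¢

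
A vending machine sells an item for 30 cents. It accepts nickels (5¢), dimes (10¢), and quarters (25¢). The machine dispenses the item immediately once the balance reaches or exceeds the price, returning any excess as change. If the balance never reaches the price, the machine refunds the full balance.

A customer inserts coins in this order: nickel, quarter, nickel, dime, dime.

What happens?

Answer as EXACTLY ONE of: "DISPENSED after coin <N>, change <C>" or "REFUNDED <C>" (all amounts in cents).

Answer: DISPENSED after coin 2, change 0

Derivation:
Price: 30¢
Coin 1 (nickel, 5¢): balance = 5¢
Coin 2 (quarter, 25¢): balance = 30¢
  → balance >= price → DISPENSE, change = 30 - 30 = 0¢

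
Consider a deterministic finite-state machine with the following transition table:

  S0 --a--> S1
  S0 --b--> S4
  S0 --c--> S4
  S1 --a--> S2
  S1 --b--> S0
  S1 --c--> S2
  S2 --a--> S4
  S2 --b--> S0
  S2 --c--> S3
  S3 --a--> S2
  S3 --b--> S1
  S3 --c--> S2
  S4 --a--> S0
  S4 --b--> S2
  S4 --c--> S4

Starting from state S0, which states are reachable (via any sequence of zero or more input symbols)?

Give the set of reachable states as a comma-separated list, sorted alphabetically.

Answer: S0, S1, S2, S3, S4

Derivation:
BFS from S0:
  visit S0: S0--a-->S1 (new), S0--b-->S4 (new), S0--c-->S4 (seen)
  visit S1: S1--a-->S2 (new), S1--b-->S0 (seen), S1--c-->S2 (seen)
  visit S4: S4--a-->S0 (seen), S4--b-->S2 (seen), S4--c-->S4 (seen)
  visit S2: S2--a-->S4 (seen), S2--b-->S0 (seen), S2--c-->S3 (new)
  visit S3: S3--a-->S2 (seen), S3--b-->S1 (seen), S3--c-->S2 (seen)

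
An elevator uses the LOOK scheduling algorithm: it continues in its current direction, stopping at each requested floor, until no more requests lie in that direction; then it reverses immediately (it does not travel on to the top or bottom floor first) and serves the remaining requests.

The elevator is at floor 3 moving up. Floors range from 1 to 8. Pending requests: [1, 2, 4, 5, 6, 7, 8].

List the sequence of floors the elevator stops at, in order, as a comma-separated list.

Answer: 4, 5, 6, 7, 8, 2, 1

Derivation:
Current: 3, moving UP
Serve above first (ascending): [4, 5, 6, 7, 8]
Then reverse, serve below (descending): [2, 1]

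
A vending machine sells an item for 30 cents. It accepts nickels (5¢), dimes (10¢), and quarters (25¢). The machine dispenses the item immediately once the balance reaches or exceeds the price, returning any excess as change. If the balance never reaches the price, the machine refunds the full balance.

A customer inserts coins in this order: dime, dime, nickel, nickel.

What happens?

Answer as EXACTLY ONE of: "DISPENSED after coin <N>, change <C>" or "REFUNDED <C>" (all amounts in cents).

Answer: DISPENSED after coin 4, change 0

Derivation:
Price: 30¢
Coin 1 (dime, 10¢): balance = 10¢
Coin 2 (dime, 10¢): balance = 20¢
Coin 3 (nickel, 5¢): balance = 25¢
Coin 4 (nickel, 5¢): balance = 30¢
  → balance >= price → DISPENSE, change = 30 - 30 = 0¢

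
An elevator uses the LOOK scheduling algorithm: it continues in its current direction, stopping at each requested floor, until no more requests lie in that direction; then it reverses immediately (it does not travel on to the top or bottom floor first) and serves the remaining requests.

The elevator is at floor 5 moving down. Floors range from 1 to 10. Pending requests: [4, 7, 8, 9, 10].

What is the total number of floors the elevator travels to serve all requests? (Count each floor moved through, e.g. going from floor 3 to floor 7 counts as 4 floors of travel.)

Answer: 7

Derivation:
Start at floor 5 moving down, LOOK stop order: [4, 7, 8, 9, 10]
  5 → 4: |4-5| = 1, total = 1
  4 → 7: |7-4| = 3, total = 4
  7 → 8: |8-7| = 1, total = 5
  8 → 9: |9-8| = 1, total = 6
  9 → 10: |10-9| = 1, total = 7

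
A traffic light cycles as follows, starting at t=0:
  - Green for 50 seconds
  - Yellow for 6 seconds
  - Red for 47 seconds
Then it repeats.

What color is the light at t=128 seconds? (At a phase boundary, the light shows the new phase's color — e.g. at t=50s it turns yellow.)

Answer: green

Derivation:
Cycle length = 50 + 6 + 47 = 103s
t = 128, phase_t = 128 mod 103 = 25
25 < 50 (green end) → GREEN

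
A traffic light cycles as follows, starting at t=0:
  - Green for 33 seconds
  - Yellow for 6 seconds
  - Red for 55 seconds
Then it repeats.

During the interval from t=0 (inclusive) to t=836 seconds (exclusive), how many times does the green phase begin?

Answer: 9

Derivation:
Cycle = 33+6+55 = 94s
green phase starts at t = k*94 + 0 for k=0,1,2,...
Need k*94+0 < 836 → k < 8.894
k ∈ {0, ..., 8} → 9 starts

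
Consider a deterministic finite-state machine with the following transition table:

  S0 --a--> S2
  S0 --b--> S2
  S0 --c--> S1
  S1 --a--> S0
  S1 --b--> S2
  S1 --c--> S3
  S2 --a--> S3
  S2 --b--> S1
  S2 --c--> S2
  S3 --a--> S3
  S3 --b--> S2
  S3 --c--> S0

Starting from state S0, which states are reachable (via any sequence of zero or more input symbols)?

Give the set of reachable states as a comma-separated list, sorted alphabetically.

Answer: S0, S1, S2, S3

Derivation:
BFS from S0:
  visit S0: S0--a-->S2 (new), S0--b-->S2 (seen), S0--c-->S1 (new)
  visit S2: S2--a-->S3 (new), S2--b-->S1 (seen), S2--c-->S2 (seen)
  visit S1: S1--a-->S0 (seen), S1--b-->S2 (seen), S1--c-->S3 (seen)
  visit S3: S3--a-->S3 (seen), S3--b-->S2 (seen), S3--c-->S0 (seen)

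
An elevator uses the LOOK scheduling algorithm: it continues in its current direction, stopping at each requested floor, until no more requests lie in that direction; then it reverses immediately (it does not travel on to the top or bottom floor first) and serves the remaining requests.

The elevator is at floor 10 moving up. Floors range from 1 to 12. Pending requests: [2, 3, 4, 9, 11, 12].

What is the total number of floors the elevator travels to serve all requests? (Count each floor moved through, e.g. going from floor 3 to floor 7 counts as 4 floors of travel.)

Start at floor 10 moving up, LOOK stop order: [11, 12, 9, 4, 3, 2]
  10 → 11: |11-10| = 1, total = 1
  11 → 12: |12-11| = 1, total = 2
  12 → 9: |9-12| = 3, total = 5
  9 → 4: |4-9| = 5, total = 10
  4 → 3: |3-4| = 1, total = 11
  3 → 2: |2-3| = 1, total = 12

Answer: 12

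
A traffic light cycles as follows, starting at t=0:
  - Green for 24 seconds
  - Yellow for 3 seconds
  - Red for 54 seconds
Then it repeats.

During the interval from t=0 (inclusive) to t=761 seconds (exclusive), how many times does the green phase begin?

Answer: 10

Derivation:
Cycle = 24+3+54 = 81s
green phase starts at t = k*81 + 0 for k=0,1,2,...
Need k*81+0 < 761 → k < 9.395
k ∈ {0, ..., 9} → 10 starts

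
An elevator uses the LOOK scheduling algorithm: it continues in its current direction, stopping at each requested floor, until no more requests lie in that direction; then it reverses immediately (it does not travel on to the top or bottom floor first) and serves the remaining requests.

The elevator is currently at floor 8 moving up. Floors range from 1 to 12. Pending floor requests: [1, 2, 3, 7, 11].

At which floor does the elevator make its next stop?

Current floor: 8, direction: up
Requests above: [11]
Requests below: [1, 2, 3, 7]
Moving up and requests lie above → nearest above is min([11]) = 11

Answer: 11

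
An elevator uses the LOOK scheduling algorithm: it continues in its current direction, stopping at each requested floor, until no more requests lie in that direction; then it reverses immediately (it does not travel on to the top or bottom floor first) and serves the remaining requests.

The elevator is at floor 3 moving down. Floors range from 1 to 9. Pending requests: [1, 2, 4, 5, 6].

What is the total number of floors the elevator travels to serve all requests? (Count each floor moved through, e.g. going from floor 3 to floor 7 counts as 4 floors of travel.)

Start at floor 3 moving down, LOOK stop order: [2, 1, 4, 5, 6]
  3 → 2: |2-3| = 1, total = 1
  2 → 1: |1-2| = 1, total = 2
  1 → 4: |4-1| = 3, total = 5
  4 → 5: |5-4| = 1, total = 6
  5 → 6: |6-5| = 1, total = 7

Answer: 7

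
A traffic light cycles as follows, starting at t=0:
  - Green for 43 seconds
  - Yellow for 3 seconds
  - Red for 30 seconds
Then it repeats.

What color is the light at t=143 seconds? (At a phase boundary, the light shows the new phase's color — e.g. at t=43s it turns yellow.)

Answer: red

Derivation:
Cycle length = 43 + 3 + 30 = 76s
t = 143, phase_t = 143 mod 76 = 67
67 >= 46 → RED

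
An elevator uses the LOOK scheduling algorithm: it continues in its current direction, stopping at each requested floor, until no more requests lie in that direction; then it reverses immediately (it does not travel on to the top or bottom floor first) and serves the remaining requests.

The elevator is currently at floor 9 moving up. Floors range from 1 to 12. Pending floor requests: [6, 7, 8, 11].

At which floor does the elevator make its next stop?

Answer: 11

Derivation:
Current floor: 9, direction: up
Requests above: [11]
Requests below: [6, 7, 8]
Moving up and requests lie above → nearest above is min([11]) = 11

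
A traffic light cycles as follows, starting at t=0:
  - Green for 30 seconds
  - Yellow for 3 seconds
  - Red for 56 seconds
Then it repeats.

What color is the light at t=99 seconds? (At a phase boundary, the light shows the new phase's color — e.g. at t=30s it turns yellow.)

Answer: green

Derivation:
Cycle length = 30 + 3 + 56 = 89s
t = 99, phase_t = 99 mod 89 = 10
10 < 30 (green end) → GREEN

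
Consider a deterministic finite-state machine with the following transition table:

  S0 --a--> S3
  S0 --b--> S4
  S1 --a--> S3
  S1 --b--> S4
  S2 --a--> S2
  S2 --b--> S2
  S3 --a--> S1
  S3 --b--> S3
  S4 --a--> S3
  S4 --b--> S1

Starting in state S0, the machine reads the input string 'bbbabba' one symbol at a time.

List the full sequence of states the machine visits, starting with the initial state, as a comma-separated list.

Answer: S0, S4, S1, S4, S3, S3, S3, S1

Derivation:
Start: S0
  read 'b': S0 --b--> S4
  read 'b': S4 --b--> S1
  read 'b': S1 --b--> S4
  read 'a': S4 --a--> S3
  read 'b': S3 --b--> S3
  read 'b': S3 --b--> S3
  read 'a': S3 --a--> S1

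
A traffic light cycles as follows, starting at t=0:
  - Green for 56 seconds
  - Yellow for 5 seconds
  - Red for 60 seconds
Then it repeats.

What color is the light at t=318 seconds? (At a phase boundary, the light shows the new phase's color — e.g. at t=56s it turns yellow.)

Answer: red

Derivation:
Cycle length = 56 + 5 + 60 = 121s
t = 318, phase_t = 318 mod 121 = 76
76 >= 61 → RED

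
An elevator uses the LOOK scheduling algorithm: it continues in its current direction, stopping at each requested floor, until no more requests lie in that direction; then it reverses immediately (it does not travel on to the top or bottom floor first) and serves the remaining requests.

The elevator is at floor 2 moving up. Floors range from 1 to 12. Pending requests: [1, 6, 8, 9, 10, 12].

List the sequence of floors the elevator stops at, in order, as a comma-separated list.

Answer: 6, 8, 9, 10, 12, 1

Derivation:
Current: 2, moving UP
Serve above first (ascending): [6, 8, 9, 10, 12]
Then reverse, serve below (descending): [1]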